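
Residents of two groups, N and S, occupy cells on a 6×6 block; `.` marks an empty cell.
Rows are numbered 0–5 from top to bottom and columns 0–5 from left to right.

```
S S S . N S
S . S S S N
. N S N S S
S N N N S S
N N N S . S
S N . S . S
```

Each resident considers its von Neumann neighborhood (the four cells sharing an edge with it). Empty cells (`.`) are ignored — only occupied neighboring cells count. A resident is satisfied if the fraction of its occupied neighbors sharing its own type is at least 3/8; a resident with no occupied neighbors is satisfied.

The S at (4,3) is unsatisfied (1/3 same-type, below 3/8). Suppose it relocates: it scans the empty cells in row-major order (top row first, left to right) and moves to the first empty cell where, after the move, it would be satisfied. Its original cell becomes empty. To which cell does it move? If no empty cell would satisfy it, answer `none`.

Vacating (4,3). Empty cells in order:
  (0,3): 2/3 same-type → satisfied — stop here.

(0,3)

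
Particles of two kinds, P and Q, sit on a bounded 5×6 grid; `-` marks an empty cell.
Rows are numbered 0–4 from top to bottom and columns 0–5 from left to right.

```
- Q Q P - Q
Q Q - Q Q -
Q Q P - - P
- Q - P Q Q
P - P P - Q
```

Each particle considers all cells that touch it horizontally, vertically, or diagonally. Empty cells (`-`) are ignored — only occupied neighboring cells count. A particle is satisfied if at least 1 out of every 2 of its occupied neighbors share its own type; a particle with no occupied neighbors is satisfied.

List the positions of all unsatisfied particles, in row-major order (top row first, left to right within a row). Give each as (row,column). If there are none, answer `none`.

(0,1)Q 3/3 ✓
(0,2)Q 3/4 ✓
(0,3)P 0/3 ✗
(0,5)Q 1/1 ✓
(1,0)Q 4/4 ✓
(1,1)Q 5/6 ✓
(1,3)Q 2/4 ✓
(1,4)Q 2/4 ✓
(2,0)Q 4/4 ✓
(2,1)Q 4/5 ✓
(2,2)P 1/5 ✗
(2,5)P 0/3 ✗
(3,1)Q 2/5 ✗
(3,3)P 3/4 ✓
(3,4)Q 2/5 ✗
(3,5)Q 2/3 ✓
(4,0)P 0/1 ✗
(4,2)P 2/3 ✓
(4,3)P 2/3 ✓
(4,5)Q 2/2 ✓

(0,3), (2,2), (2,5), (3,1), (3,4), (4,0)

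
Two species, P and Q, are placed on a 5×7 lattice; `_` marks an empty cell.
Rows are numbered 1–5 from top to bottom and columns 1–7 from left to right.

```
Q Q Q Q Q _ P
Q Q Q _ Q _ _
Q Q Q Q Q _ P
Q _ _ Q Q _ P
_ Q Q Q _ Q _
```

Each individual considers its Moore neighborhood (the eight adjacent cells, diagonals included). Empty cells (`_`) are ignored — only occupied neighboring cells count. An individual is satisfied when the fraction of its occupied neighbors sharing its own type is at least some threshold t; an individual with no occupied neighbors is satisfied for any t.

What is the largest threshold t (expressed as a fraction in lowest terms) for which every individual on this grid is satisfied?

1/2

Row 1: (1,1)Q 3/3 · (1,2)Q 5/5 · (1,3)Q 4/4 · (1,4)Q 4/4 · (1,5)Q 2/2 · (1,7)P — no occupied neighbors
Row 2: (2,1)Q 5/5 · (2,2)Q 8/8 · (2,3)Q 7/7 · (2,5)Q 4/4
Row 3: (3,1)Q 4/4 · (3,2)Q 6/6 · (3,3)Q 5/5 · (3,4)Q 6/6 · (3,5)Q 4/4 · (3,7)P 1/1
Row 4: (4,1)Q 3/3 · (4,4)Q 6/6 · (4,5)Q 5/5 · (4,7)P 1/2
Row 5: (5,2)Q 2/2 · (5,3)Q 3/3 · (5,4)Q 3/3 · (5,6)Q 1/2
The smallest same-type fraction is 1/2 at (4,7), which reduces to 1/2. Any threshold above that leaves this individual unsatisfied.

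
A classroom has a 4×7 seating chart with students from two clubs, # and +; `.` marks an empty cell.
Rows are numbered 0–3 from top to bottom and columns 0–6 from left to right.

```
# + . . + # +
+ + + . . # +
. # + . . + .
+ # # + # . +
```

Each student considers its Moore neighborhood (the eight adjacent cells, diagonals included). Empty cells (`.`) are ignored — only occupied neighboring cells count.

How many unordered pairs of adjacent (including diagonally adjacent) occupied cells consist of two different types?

21

Scan each occupied cell's neighbors to the right and below (and the two forward diagonals) so each pair is counted once.
From row 0: 8 unlike of 13 pairs (running 8/13).
From row 1: 5 unlike of 10 pairs (running 13/23).
From row 2: 5 unlike of 9 pairs (running 18/32).
From row 3: 3 unlike of 4 pairs (running 21/36).
Total adjacent occupied pairs: 36; unlike-type pairs: 21.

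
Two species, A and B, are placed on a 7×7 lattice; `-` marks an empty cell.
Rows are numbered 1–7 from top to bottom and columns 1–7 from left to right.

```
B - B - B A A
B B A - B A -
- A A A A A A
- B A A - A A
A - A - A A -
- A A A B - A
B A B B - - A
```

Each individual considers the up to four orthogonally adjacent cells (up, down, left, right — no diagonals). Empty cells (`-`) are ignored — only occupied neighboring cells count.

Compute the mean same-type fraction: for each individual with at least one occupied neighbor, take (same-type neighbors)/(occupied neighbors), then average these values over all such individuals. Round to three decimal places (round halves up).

0.657

Row 1: (1,1)B 1/1 · (1,3)B 0/1 · (1,5)B 1/2 · (1,6)A 2/3 · (1,7)A 1/1
Row 2: (2,1)B 2/2 · (2,2)B 1/3 · (2,3)A 1/3 · (2,5)B 1/3 · (2,6)A 2/3
Row 3: (3,2)A 1/3 · (3,3)A 4/4 · (3,4)A 3/3 · (3,5)A 2/3 · (3,6)A 4/4 · (3,7)A 2/2
Row 4: (4,2)B 0/2 · (4,3)A 3/4 · (4,4)A 2/2 · (4,6)A 3/3 · (4,7)A 2/2
Row 5: (5,1)A — no occupied neighbors · (5,3)A 2/2 · (5,5)A 1/2 · (5,6)A 2/2
Row 6: (6,2)A 2/2 · (6,3)A 3/4 · (6,4)A 1/3 · (6,5)B 0/2 · (6,7)A 1/1
Row 7: (7,1)B 0/1 · (7,2)A 1/3 · (7,3)B 1/3 · (7,4)B 1/2 · (7,7)A 1/1
Sum over 34 individuals: 1/1 + 0/1 + 1/2 + 2/3 + 1/1 + 2/2 + 1/3 + 1/3 + 1/3 + 2/3 + 1/3 + 4/4 + 3/3 + 2/3 + 4/4 + 2/2 + 0/2 + 3/4 + 2/2 + 3/3 + 2/2 + 2/2 + 1/2 + 2/2 + 2/2 + 3/4 + 1/3 + 0/2 + 1/1 + 0/1 + 1/3 + 1/3 + 1/2 + 1/1 = 67/3; mean = 67/3 ÷ 34 = 67/102 = 0.656862… → 0.657.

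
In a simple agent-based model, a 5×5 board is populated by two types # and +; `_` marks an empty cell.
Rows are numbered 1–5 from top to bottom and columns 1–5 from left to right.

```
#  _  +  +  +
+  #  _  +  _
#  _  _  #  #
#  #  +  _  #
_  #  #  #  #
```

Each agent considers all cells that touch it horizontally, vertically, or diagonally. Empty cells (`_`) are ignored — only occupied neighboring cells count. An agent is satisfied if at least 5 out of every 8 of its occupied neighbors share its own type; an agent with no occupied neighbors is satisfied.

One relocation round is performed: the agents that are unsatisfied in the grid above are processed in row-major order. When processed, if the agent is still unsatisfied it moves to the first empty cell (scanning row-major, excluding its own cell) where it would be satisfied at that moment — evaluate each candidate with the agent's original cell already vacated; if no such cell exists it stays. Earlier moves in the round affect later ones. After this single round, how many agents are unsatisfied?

1

Initially unsatisfied (in order): (1,1), (2,1), (2,2), (2,4), (3,4), (4,3).
  (1,1) → (3,2).
  (2,1): no empty cell satisfies it; stays.
  (2,2) → (4,4).
  (2,4) → (1,1).
  (3,4): now satisfied by earlier moves; stays.
  (4,3) → (1,2).
Resulting grid:
+ + + + +
+ _ _ _ _
# # _ # #
# # _ # #
_ # # # #
Unsatisfied now: (2,1).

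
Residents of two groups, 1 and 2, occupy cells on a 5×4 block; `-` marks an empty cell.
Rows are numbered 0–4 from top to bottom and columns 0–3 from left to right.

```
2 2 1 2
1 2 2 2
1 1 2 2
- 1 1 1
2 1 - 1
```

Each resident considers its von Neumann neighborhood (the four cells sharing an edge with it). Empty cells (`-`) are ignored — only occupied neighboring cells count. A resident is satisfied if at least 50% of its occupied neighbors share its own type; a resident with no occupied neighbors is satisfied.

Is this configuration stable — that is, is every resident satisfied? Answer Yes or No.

No

Row 0: (0,0)2 1/2 ok · (0,1)2 2/3 ok · (0,2)1 0/3 unhappy · (0,3)2 1/2 ok
Row 1: (1,0)1 1/3 unhappy · (1,1)2 2/4 ok · (1,2)2 3/4 ok · (1,3)2 3/3 ok
Row 2: (2,0)1 2/2 ok · (2,1)1 2/4 ok · (2,2)2 2/4 ok · (2,3)2 2/3 ok
Row 3: (3,1)1 3/3 ok · (3,2)1 2/3 ok · (3,3)1 2/3 ok
Row 4: (4,0)2 0/1 unhappy · (4,1)1 1/2 ok · (4,3)1 1/1 ok
For instance (0,2) has only 0/3 same-type neighbors, below 1/2.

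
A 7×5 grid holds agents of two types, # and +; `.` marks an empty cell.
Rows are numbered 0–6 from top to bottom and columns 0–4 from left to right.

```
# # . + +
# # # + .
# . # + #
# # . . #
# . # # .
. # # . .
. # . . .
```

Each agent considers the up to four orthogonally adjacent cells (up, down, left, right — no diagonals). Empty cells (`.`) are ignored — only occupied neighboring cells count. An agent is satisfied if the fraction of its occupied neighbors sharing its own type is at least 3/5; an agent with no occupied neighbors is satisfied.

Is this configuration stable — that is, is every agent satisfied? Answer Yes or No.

No

Row 0: (0,0)# 2/2 ok · (0,1)# 2/2 ok · (0,3)+ 2/2 ok · (0,4)+ 1/1 ok
Row 1: (1,0)# 3/3 ok · (1,1)# 3/3 ok · (1,2)# 2/3 ok · (1,3)+ 2/3 ok
Row 2: (2,0)# 2/2 ok · (2,2)# 1/2 unhappy · (2,3)+ 1/3 unhappy · (2,4)# 1/2 unhappy
Row 3: (3,0)# 3/3 ok · (3,1)# 1/1 ok · (3,4)# 1/1 ok
Row 4: (4,0)# 1/1 ok · (4,2)# 2/2 ok · (4,3)# 1/1 ok
Row 5: (5,1)# 2/2 ok · (5,2)# 2/2 ok
Row 6: (6,1)# 1/1 ok
For instance (2,2) has only 1/2 same-type neighbors, below 3/5.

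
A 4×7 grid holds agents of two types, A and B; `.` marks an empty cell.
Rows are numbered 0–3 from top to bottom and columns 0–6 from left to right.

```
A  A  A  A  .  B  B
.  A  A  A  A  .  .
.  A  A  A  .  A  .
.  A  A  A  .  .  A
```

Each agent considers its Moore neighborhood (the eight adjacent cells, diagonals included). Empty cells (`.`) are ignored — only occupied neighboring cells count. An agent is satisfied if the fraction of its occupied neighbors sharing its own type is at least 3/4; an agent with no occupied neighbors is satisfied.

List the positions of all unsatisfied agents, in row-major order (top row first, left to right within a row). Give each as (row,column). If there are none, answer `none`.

(0,0)A 2/2 ✓
(0,1)A 4/4 ✓
(0,2)A 5/5 ✓
(0,3)A 4/4 ✓
(0,5)B 1/2 ✗
(0,6)B 1/1 ✓
(1,1)A 6/6 ✓
(1,2)A 8/8 ✓
(1,3)A 6/6 ✓
(1,4)A 4/5 ✓
(2,1)A 5/5 ✓
(2,2)A 8/8 ✓
(2,3)A 6/6 ✓
(2,5)A 2/2 ✓
(3,1)A 3/3 ✓
(3,2)A 5/5 ✓
(3,3)A 3/3 ✓
(3,6)A 1/1 ✓

(0,5)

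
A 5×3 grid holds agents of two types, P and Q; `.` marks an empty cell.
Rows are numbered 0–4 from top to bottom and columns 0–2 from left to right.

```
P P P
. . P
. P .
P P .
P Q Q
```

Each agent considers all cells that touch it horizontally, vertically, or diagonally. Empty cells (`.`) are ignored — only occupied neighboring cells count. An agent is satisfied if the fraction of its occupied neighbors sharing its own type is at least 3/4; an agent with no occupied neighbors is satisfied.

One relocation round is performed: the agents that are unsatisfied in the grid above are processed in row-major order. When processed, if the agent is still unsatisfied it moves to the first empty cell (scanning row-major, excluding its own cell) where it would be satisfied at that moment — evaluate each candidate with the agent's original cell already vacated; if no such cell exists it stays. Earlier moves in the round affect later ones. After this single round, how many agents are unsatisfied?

2

Initially unsatisfied (in order): (3,1), (4,0), (4,1), (4,2).
  (3,1) → (1,0).
  (4,0) → (1,1).
  (4,1): no empty cell satisfies it; stays.
  (4,2): now satisfied by earlier moves; stays.
Resulting grid:
P P P
P P P
. P .
P . .
. Q Q
Unsatisfied now: (3,0), (4,1).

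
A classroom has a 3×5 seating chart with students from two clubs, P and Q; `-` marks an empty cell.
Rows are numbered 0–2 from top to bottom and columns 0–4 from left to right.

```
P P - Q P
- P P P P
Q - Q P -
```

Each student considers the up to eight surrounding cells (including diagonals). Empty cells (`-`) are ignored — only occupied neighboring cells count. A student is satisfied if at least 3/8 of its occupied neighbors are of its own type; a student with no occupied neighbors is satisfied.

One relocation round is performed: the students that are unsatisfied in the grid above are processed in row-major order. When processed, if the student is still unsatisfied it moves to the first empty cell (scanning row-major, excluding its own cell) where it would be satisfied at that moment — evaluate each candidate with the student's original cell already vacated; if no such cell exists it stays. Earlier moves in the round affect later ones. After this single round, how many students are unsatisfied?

0

Initially unsatisfied (in order): (0,3), (2,0), (2,2).
  (0,3) → (2,1).
  (2,0): now satisfied by earlier moves; stays.
  (2,2) → (1,0).
Resulting grid:
P P - - P
Q P P P P
Q Q - P -
All satisfied now.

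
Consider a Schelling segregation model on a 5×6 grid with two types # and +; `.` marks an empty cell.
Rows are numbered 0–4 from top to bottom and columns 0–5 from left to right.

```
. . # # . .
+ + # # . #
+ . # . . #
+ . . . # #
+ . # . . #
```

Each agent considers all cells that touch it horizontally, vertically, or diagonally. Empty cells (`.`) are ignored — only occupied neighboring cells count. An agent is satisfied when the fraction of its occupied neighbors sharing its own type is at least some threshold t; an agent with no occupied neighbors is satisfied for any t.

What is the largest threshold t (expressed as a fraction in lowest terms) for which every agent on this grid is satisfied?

2/5

Row 0: (0,2)# 3/4 · (0,3)# 3/3
Row 1: (1,0)+ 2/2 · (1,1)+ 2/5 · (1,2)# 4/5 · (1,3)# 4/4 · (1,5)# 1/1
Row 2: (2,0)+ 3/3 · (2,2)# 2/3 · (2,5)# 3/3
Row 3: (3,0)+ 2/2 · (3,4)# 3/3 · (3,5)# 3/3
Row 4: (4,0)+ 1/1 · (4,2)# — no occupied neighbors · (4,5)# 2/2
The smallest same-type fraction is 2/5 at (1,1), which reduces to 2/5. Any threshold above that leaves this agent unsatisfied.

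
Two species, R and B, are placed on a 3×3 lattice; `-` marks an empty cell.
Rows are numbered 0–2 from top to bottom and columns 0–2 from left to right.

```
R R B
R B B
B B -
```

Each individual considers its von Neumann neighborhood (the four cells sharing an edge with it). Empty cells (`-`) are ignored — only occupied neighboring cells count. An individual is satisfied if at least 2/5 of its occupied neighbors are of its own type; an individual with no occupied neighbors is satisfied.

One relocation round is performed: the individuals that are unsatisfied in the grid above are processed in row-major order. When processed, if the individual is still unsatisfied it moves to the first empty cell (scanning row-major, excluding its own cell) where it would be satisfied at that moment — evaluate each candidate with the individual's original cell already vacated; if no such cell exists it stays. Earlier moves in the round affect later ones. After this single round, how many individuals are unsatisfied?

2

Initially unsatisfied (in order): (0,1), (1,0).
  (0,1): no empty cell satisfies it; stays.
  (1,0): no empty cell satisfies it; stays.
Resulting grid:
R R B
R B B
B B -
Unsatisfied now: (0,1), (1,0).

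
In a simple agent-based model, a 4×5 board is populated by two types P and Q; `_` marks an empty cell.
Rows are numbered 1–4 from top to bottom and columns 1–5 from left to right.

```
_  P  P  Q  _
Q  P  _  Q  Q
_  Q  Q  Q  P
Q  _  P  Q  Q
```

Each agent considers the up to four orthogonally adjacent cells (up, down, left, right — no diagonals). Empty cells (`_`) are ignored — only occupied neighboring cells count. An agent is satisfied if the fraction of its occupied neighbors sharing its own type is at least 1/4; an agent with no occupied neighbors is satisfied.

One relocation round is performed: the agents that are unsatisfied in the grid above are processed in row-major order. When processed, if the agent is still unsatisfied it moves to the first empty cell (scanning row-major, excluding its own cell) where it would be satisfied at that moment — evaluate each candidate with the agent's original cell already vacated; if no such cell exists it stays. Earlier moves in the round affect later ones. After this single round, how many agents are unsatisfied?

Initially unsatisfied (in order): (2,1), (3,5), (4,3).
  (2,1) → (1,5).
  (3,5) → (1,1).
  (4,3) → (2,1).
Resulting grid:
P P P Q Q
P P _ Q Q
_ Q Q Q _
Q _ _ Q Q
All satisfied now.

0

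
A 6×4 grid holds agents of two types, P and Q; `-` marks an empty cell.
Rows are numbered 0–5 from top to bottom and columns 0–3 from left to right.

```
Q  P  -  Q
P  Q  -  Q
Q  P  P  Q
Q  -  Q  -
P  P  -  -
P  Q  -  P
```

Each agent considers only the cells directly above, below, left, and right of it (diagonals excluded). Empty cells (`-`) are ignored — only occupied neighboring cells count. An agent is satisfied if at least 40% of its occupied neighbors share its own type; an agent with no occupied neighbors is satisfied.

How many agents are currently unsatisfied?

9

Row 0: (0,0)Q 0/2 not · (0,1)P 0/2 not · (0,3)Q 1/1 satisfied
Row 1: (1,0)P 0/3 not · (1,1)Q 0/3 not · (1,3)Q 2/2 satisfied
Row 2: (2,0)Q 1/3 not · (2,1)P 1/3 not · (2,2)P 1/3 not · (2,3)Q 1/2 satisfied
Row 3: (3,0)Q 1/2 satisfied · (3,2)Q 0/1 not
Row 4: (4,0)P 2/3 satisfied · (4,1)P 1/2 satisfied
Row 5: (5,0)P 1/2 satisfied · (5,1)Q 0/2 not · (5,3)P 0/0 satisfied
Unsatisfied: (0,0), (0,1), (1,0), (1,1), (2,0), (2,1), (2,2), (3,2), (5,1) — 9 in total.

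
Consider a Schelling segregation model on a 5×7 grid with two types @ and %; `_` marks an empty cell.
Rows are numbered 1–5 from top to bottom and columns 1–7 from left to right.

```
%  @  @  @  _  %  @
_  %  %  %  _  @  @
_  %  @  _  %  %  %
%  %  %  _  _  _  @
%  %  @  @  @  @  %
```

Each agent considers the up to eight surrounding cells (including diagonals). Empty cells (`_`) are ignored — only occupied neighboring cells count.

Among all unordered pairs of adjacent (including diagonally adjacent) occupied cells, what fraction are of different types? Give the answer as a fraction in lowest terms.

Scan each occupied cell's neighbors to the right and below (and the two forward diagonals) so each pair is counted once.
Row 1: %(1,1)–@(1,2)≠ %(1,1)–%(2,2)= @(1,2)–@(1,3)= @(1,2)–%(2,2)≠ @(1,2)–%(2,3)≠ @(1,3)–@(1,4)= @(1,3)–%(2,3)≠ @(1,3)–%(2,4)≠ @(1,3)–%(2,2)≠ @(1,4)–%(2,4)≠ @(1,4)–%(2,3)≠ %(1,6)–@(1,7)≠ %(1,6)–@(2,6)≠ %(1,6)–@(2,7)≠ @(1,7)–@(2,7)= @(1,7)–@(2,6)=  → 11/16 unlike.
Row 2: %(2,2)–%(2,3)= %(2,2)–%(3,2)= %(2,2)–@(3,3)≠ %(2,3)–%(2,4)= %(2,3)–@(3,3)≠ %(2,3)–%(3,2)= %(2,4)–%(3,5)= %(2,4)–@(3,3)≠ @(2,6)–@(2,7)= @(2,6)–%(3,6)≠ @(2,6)–%(3,7)≠ @(2,6)–%(3,5)≠ @(2,7)–%(3,7)≠ @(2,7)–%(3,6)≠  → 8/14 unlike.
Row 3: %(3,2)–@(3,3)≠ %(3,2)–%(4,2)= %(3,2)–%(4,3)= %(3,2)–%(4,1)= @(3,3)–%(4,3)≠ @(3,3)–%(4,2)≠ %(3,5)–%(3,6)= %(3,6)–%(3,7)= %(3,6)–@(4,7)≠ %(3,7)–@(4,7)≠  → 5/10 unlike.
Row 4: %(4,1)–%(4,2)= %(4,1)–%(5,1)= %(4,1)–%(5,2)= %(4,2)–%(4,3)= %(4,2)–%(5,2)= %(4,2)–@(5,3)≠ %(4,2)–%(5,1)= %(4,3)–@(5,3)≠ %(4,3)–@(5,4)≠ %(4,3)–%(5,2)= @(4,7)–%(5,7)≠ @(4,7)–@(5,6)=  → 4/12 unlike.
Row 5: %(5,1)–%(5,2)= %(5,2)–@(5,3)≠ @(5,3)–@(5,4)= @(5,4)–@(5,5)= @(5,5)–@(5,6)= @(5,6)–%(5,7)≠  → 2/6 unlike.
Total adjacent occupied pairs: 58; unlike-type pairs: 30.
30/58 reduces to 15/29.

15/29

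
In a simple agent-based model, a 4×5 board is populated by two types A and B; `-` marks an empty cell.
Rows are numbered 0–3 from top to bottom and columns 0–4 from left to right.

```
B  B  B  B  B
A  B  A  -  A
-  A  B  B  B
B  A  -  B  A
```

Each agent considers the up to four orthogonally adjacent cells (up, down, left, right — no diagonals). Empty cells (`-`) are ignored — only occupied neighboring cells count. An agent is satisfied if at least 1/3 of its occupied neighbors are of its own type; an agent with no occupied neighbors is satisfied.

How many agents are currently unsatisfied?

6

Row 0: (0,0)B 1/2 ✓ · (0,1)B 3/3 ✓ · (0,2)B 2/3 ✓ · (0,3)B 2/2 ✓ · (0,4)B 1/2 ✓
Row 1: (1,0)A 0/2 ✗ · (1,1)B 1/4 ✗ · (1,2)A 0/3 ✗ · (1,4)A 0/2 ✗
Row 2: (2,1)A 1/3 ✓ · (2,2)B 1/3 ✓ · (2,3)B 3/3 ✓ · (2,4)B 1/3 ✓
Row 3: (3,0)B 0/1 ✗ · (3,1)A 1/2 ✓ · (3,3)B 1/2 ✓ · (3,4)A 0/2 ✗
Unsatisfied: (1,0), (1,1), (1,2), (1,4), (3,0), (3,4) — 6 in total.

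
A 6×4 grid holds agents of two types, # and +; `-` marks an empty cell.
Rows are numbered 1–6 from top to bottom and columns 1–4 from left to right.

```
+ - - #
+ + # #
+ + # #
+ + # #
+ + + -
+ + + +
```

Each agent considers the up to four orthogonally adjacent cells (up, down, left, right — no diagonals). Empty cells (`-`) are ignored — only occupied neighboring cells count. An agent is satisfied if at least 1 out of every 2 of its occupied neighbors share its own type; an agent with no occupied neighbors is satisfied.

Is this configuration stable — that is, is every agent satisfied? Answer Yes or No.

Yes

(1,1)+ 1/1 ✓
(1,4)# 1/1 ✓
(2,1)+ 3/3 ✓
(2,2)+ 2/3 ✓
(2,3)# 2/3 ✓
(2,4)# 3/3 ✓
(3,1)+ 3/3 ✓
(3,2)+ 3/4 ✓
(3,3)# 3/4 ✓
(3,4)# 3/3 ✓
(4,1)+ 3/3 ✓
(4,2)+ 3/4 ✓
(4,3)# 2/4 ✓
(4,4)# 2/2 ✓
(5,1)+ 3/3 ✓
(5,2)+ 4/4 ✓
(5,3)+ 2/3 ✓
(6,1)+ 2/2 ✓
(6,2)+ 3/3 ✓
(6,3)+ 3/3 ✓
(6,4)+ 1/1 ✓
All meet the threshold, so the configuration is stable.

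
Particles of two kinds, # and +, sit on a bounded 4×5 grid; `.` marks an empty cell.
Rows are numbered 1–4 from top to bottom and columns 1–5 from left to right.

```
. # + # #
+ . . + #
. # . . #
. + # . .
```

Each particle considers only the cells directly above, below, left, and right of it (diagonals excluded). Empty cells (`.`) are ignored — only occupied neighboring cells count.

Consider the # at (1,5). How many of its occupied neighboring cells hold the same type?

2

Occupied neighbors of (1,5): (2,5)=#, (1,4)=#.
Same type (#): 2 of 2.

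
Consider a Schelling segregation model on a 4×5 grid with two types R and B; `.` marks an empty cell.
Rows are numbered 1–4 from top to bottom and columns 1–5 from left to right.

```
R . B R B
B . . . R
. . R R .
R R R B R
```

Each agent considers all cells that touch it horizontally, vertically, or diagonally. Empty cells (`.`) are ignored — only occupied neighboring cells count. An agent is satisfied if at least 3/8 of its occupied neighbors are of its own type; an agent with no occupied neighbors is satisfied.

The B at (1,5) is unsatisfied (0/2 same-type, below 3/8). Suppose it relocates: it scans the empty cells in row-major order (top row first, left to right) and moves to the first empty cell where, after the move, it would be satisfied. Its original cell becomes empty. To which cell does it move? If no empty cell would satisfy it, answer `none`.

Vacating (1,5). Empty cells in order:
  (1,2): 2/3 same-type → satisfied — stop here.

(1,2)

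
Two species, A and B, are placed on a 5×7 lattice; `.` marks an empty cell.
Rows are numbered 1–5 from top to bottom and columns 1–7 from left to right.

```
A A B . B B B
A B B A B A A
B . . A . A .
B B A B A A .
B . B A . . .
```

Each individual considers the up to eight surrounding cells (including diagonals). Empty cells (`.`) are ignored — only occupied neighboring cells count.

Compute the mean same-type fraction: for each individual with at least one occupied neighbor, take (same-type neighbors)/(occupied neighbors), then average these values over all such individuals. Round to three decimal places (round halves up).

Row 1: (1,1)A 2/3 · (1,2)A 2/5 · (1,3)B 2/4 · (1,5)B 2/4 · (1,6)B 3/5 · (1,7)B 1/3
Row 2: (2,1)A 2/4 · (2,2)B 3/6 · (2,3)B 2/5 · (2,4)A 1/5 · (2,5)B 2/6 · (2,6)A 2/6 · (2,7)A 2/4
Row 3: (3,1)B 3/4 · (3,4)A 3/6 · (3,6)A 4/5
Row 4: (4,1)B 3/3 · (4,2)B 4/5 · (4,3)A 2/5 · (4,4)B 1/5 · (4,5)A 4/5 · (4,6)A 2/2
Row 5: (5,1)B 2/2 · (5,3)B 2/4 · (5,4)A 2/4
Sum over 25 individuals: 2/3 + 2/5 + 2/4 + 2/4 + 3/5 + 1/3 + 2/4 + 3/6 + 2/5 + 1/5 + 2/6 + 2/6 + 2/4 + 3/4 + 3/6 + 4/5 + 3/3 + 4/5 + 2/5 + 1/5 + 4/5 + 2/2 + 2/2 + 2/4 + 2/4 = 841/60; mean = 841/60 ÷ 25 = 841/1500 = 0.560666… → 0.561.

0.561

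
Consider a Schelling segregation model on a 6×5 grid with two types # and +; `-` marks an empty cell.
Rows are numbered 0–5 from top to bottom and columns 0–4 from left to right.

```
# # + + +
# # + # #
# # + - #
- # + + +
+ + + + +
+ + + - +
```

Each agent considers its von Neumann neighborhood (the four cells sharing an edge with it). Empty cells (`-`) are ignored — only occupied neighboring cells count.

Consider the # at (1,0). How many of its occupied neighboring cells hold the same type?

3

Occupied neighbors of (1,0): (0,0)=#, (2,0)=#, (1,1)=#.
Same type (#): 3 of 3.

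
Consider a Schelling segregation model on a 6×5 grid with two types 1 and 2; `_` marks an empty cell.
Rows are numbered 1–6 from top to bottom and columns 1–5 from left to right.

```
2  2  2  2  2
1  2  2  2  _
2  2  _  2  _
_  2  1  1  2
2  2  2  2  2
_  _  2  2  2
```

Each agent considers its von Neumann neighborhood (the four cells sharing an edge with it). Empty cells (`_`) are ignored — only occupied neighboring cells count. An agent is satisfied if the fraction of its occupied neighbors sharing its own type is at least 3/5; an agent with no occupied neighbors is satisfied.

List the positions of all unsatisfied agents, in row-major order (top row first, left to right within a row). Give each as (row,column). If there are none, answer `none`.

Row 1: (1,1)2 1/2 unhappy · (1,2)2 3/3 ok · (1,3)2 3/3 ok · (1,4)2 3/3 ok · (1,5)2 1/1 ok
Row 2: (2,1)1 0/3 unhappy · (2,2)2 3/4 ok · (2,3)2 3/3 ok · (2,4)2 3/3 ok
Row 3: (3,1)2 1/2 unhappy · (3,2)2 3/3 ok · (3,4)2 1/2 unhappy
Row 4: (4,2)2 2/3 ok · (4,3)1 1/3 unhappy · (4,4)1 1/4 unhappy · (4,5)2 1/2 unhappy
Row 5: (5,1)2 1/1 ok · (5,2)2 3/3 ok · (5,3)2 3/4 ok · (5,4)2 3/4 ok · (5,5)2 3/3 ok
Row 6: (6,3)2 2/2 ok · (6,4)2 3/3 ok · (6,5)2 2/2 ok

(1,1), (2,1), (3,1), (3,4), (4,3), (4,4), (4,5)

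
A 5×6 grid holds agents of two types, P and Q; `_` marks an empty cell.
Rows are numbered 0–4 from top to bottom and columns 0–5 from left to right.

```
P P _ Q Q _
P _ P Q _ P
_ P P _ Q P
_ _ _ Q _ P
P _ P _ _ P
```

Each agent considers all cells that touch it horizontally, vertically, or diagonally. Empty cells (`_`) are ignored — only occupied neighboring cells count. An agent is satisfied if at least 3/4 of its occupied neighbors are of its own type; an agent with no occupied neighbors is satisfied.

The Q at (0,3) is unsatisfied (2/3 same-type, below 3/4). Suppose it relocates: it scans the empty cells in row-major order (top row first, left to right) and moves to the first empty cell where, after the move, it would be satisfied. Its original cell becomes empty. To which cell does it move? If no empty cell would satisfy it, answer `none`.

Vacating (0,3). Empty cells in order:
  (0,2): 1/3 same-type → still unsatisfied.
  (0,5): 1/2 same-type → still unsatisfied.
  (1,1): 0/6 same-type → still unsatisfied.
  (1,4): 3/5 same-type → still unsatisfied.
  (2,0): 0/2 same-type → still unsatisfied.
  (2,3): 3/5 same-type → still unsatisfied.
  (3,0): 0/2 same-type → still unsatisfied.
  (3,1): 0/4 same-type → still unsatisfied.
  (3,2): 1/4 same-type → still unsatisfied.
  (3,4): 2/5 same-type → still unsatisfied.
  (4,1): 0/2 same-type → still unsatisfied.
  (4,3): 1/2 same-type → still unsatisfied.
  (4,4): 1/3 same-type → still unsatisfied.

none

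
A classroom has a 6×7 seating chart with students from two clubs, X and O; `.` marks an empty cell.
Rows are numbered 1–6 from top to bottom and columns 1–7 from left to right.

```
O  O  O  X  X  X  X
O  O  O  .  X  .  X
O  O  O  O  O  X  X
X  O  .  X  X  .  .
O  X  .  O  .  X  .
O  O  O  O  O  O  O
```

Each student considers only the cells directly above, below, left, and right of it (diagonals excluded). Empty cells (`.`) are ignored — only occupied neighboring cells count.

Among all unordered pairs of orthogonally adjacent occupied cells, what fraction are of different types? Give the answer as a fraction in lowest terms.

13/44

Scan each occupied cell's neighbors to the right and below so each pair is counted once.
From row 1: 1 unlike of 11 pairs (running 1/11).
From row 2: 1 unlike of 7 pairs (running 2/18).
From row 3: 4 unlike of 10 pairs (running 6/28).
From row 4: 4 unlike of 5 pairs (running 10/33).
From row 5: 3 unlike of 5 pairs (running 13/38).
From row 6: 0 unlike of 6 pairs (running 13/44).
Total adjacent occupied pairs: 44; unlike-type pairs: 13.
13/44 is already in lowest terms.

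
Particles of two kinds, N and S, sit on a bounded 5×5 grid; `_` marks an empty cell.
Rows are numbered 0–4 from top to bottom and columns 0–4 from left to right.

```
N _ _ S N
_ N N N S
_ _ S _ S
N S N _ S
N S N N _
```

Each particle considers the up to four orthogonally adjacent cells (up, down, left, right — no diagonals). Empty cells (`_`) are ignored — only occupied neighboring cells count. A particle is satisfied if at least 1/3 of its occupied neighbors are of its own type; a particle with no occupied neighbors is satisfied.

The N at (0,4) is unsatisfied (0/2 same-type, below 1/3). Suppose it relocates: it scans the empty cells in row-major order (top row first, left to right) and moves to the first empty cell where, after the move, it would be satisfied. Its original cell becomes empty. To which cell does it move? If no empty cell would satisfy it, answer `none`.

(0,1)

Vacating (0,4). Empty cells in order:
  (0,1): 2/2 same-type → satisfied — stop here.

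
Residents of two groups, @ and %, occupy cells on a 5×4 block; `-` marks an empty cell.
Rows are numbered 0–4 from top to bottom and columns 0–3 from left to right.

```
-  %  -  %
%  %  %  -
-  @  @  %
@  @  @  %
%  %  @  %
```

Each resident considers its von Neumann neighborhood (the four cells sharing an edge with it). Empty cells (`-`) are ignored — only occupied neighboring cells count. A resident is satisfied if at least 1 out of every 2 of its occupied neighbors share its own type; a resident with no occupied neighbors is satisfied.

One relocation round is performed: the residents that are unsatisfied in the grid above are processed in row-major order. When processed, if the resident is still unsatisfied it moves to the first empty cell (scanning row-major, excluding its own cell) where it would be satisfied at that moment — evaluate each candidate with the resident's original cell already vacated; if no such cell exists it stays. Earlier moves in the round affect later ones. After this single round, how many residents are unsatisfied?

Initially unsatisfied (in order): (4,1), (4,2).
  (4,1) → (0,0).
  (4,2): now satisfied by earlier moves; stays.
Resulting grid:
% % - %
% % % -
- @ @ %
@ @ @ %
% - @ %
Unsatisfied now: (4,0).

1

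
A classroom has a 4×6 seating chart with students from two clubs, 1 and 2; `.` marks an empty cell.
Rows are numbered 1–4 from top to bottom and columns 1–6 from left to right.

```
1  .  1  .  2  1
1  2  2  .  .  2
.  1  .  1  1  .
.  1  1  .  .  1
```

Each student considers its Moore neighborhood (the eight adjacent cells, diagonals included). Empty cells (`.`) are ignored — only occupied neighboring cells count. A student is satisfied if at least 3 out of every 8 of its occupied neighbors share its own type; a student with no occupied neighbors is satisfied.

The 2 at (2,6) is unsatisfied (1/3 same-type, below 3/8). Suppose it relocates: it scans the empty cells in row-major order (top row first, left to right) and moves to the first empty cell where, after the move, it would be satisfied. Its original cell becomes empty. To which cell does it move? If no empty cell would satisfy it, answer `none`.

Vacating (2,6). Empty cells in order:
  (1,2): 2/5 same-type → satisfied — stop here.

(1,2)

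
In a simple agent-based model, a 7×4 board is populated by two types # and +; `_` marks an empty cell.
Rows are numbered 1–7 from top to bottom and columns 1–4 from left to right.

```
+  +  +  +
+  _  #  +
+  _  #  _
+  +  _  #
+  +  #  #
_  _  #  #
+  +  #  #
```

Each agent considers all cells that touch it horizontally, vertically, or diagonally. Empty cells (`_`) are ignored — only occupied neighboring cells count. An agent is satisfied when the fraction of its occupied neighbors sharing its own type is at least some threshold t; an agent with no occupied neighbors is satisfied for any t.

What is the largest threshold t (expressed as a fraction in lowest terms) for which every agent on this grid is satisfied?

1/5

(1,1)+ 2/2
(1,2)+ 3/4
(1,3)+ 3/4
(1,4)+ 2/3
(2,1)+ 3/3
(2,3)# 1/5
(2,4)+ 2/4
(3,1)+ 3/3
(3,3)# 2/4
(4,1)+ 4/4
(4,2)+ 4/6
(4,4)# 3/3
(5,1)+ 3/3
(5,2)+ 3/5
(5,3)# 4/6
(5,4)# 4/4
(6,3)# 5/7
(6,4)# 5/5
(7,1)+ 1/1
(7,2)+ 1/3
(7,3)# 3/4
(7,4)# 3/3
The smallest same-type fraction is 1/5 at (2,3), which reduces to 1/5. Any threshold above that leaves this agent unsatisfied.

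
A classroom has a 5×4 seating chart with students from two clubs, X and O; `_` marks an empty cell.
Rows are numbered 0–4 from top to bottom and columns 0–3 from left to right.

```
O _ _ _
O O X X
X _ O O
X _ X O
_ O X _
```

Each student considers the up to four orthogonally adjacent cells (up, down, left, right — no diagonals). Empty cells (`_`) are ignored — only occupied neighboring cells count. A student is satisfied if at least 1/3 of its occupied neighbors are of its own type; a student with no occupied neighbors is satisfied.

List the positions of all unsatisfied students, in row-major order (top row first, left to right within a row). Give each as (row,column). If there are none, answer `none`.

Row 0: (0,0)O 1/1 satisfied
Row 1: (1,0)O 2/3 satisfied · (1,1)O 1/2 satisfied · (1,2)X 1/3 satisfied · (1,3)X 1/2 satisfied
Row 2: (2,0)X 1/2 satisfied · (2,2)O 1/3 satisfied · (2,3)O 2/3 satisfied
Row 3: (3,0)X 1/1 satisfied · (3,2)X 1/3 satisfied · (3,3)O 1/2 satisfied
Row 4: (4,1)O 0/1 not · (4,2)X 1/2 satisfied

(4,1)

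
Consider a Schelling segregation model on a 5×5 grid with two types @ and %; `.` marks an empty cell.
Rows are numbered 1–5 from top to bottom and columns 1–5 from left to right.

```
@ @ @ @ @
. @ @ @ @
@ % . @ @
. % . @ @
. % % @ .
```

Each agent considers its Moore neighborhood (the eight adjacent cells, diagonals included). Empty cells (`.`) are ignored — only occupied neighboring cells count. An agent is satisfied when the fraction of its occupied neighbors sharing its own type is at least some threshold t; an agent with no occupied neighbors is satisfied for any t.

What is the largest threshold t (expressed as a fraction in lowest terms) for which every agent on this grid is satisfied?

1/4

Row 1: (1,1)@ 2/2 · (1,2)@ 4/4 · (1,3)@ 5/5 · (1,4)@ 5/5 · (1,5)@ 3/3
Row 2: (2,2)@ 5/6 · (2,3)@ 6/7 · (2,4)@ 7/7 · (2,5)@ 5/5
Row 3: (3,1)@ 1/3 · (3,2)% 1/4 · (3,4)@ 6/6 · (3,5)@ 5/5
Row 4: (4,2)% 3/4 · (4,4)@ 4/5 · (4,5)@ 4/4
Row 5: (5,2)% 2/2 · (5,3)% 2/4 · (5,4)@ 2/3
The smallest same-type fraction is 1/4 at (3,2), which reduces to 1/4. Any threshold above that leaves this agent unsatisfied.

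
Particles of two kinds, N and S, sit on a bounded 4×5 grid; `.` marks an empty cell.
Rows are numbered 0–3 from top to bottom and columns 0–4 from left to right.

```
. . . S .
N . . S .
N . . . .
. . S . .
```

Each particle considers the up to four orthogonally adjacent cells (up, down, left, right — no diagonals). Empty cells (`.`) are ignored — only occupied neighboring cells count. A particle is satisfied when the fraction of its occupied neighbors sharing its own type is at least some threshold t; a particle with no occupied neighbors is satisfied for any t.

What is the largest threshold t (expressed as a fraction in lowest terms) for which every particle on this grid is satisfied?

1/1

(0,3)S 1/1
(1,0)N 1/1
(1,3)S 1/1
(2,0)N 1/1
(3,2)S — no occupied neighbors
The smallest same-type fraction is 1/1 at (0,3), which reduces to 1/1. Any threshold above that leaves this particle unsatisfied.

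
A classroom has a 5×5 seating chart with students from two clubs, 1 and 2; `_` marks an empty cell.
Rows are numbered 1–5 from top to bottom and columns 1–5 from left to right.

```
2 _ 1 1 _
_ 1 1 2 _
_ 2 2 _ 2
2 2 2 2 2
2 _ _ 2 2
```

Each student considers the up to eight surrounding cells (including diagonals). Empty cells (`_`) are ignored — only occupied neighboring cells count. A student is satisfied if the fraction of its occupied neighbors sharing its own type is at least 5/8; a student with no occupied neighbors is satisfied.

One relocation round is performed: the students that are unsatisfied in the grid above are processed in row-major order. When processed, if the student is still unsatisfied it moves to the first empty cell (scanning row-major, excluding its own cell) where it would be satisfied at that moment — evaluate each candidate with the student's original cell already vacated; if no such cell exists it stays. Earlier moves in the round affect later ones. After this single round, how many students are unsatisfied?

Initially unsatisfied (in order): (1,1), (2,2), (2,3), (2,4).
  (1,1) → (2,5).
  (2,2) → (1,1).
  (2,3) → (1,2).
  (2,4) → (3,1).
Resulting grid:
1 1 1 1 _
_ _ _ _ 2
2 2 2 _ 2
2 2 2 2 2
2 _ _ 2 2
Unsatisfied now: (1,4), (2,5).

2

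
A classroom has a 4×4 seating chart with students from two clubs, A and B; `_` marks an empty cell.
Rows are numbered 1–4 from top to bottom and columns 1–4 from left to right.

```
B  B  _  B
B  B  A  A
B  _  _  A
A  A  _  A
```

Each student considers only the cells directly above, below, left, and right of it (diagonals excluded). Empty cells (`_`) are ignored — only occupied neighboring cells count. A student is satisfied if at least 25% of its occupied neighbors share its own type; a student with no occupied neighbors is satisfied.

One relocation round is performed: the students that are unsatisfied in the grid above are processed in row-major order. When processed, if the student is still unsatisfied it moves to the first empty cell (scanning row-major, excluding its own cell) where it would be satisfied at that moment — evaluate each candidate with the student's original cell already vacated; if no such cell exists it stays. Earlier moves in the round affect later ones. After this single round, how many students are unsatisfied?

0

Initially unsatisfied (in order): (1,4).
  (1,4) → (1,3).
Resulting grid:
B B B _
B B A A
B _ _ A
A A _ A
All satisfied now.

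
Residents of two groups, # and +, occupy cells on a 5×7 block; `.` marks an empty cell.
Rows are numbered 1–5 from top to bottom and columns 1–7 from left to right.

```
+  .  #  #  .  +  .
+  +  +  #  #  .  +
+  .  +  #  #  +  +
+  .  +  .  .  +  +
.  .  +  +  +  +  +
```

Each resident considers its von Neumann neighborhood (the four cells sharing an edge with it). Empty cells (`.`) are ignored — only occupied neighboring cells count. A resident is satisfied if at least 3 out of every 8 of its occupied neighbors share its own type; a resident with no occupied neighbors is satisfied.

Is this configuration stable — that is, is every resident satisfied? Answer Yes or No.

Row 1: (1,1)+ 1/1 ok · (1,3)# 1/2 ok · (1,4)# 2/2 ok · (1,6)+ 0/0 ok
Row 2: (2,1)+ 3/3 ok · (2,2)+ 2/2 ok · (2,3)+ 2/4 ok · (2,4)# 3/4 ok · (2,5)# 2/2 ok · (2,7)+ 1/1 ok
Row 3: (3,1)+ 2/2 ok · (3,3)+ 2/3 ok · (3,4)# 2/3 ok · (3,5)# 2/3 ok · (3,6)+ 2/3 ok · (3,7)+ 3/3 ok
Row 4: (4,1)+ 1/1 ok · (4,3)+ 2/2 ok · (4,6)+ 3/3 ok · (4,7)+ 3/3 ok
Row 5: (5,3)+ 2/2 ok · (5,4)+ 2/2 ok · (5,5)+ 2/2 ok · (5,6)+ 3/3 ok · (5,7)+ 2/2 ok
All meet the threshold, so the configuration is stable.

Yes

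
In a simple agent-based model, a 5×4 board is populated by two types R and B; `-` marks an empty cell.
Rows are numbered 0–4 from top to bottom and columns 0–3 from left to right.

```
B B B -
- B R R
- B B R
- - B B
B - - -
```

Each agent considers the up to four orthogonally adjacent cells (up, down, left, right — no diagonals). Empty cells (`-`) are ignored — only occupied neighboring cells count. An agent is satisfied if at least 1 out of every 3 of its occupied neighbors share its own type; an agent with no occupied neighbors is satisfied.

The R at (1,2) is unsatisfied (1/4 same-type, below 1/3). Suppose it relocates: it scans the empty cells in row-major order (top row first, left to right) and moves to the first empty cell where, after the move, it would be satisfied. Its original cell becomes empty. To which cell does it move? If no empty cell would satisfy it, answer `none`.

(0,3)

Vacating (1,2). Empty cells in order:
  (0,3): 1/2 same-type → satisfied — stop here.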